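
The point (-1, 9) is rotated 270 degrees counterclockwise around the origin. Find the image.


Transformation: rotation about the origin
Original point: (-1, 9)
Rule for 270 deg counterclockwise: (x, y) -> (y, -x)
Apply: (-1, 9) -> (9, 1)
(9, 1)


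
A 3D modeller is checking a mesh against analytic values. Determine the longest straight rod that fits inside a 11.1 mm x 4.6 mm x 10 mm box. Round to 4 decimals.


Shape: rectangular box (space diagonal)
l = 11.1 mm, w = 4.6 mm, h = 10 mm
Visualize: the diagonal of the base, then a right triangle with that diagonal and the height.
Formula: d = sqrt(l^2 + w^2 + h^2)
l^2 + w^2 + h^2 = 123.21 + 21.16 + 100 = 244.37
d = sqrt(244.37)
d = 15.6323
15.6323 mm


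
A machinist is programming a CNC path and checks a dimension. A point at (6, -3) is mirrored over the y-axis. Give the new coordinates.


Transformation: reflection
Original point: (6, -3)
Rule for reflection over the y-axis: (x, y) -> (-x, y)
Apply: (6, -3) -> (-6, -3)
(-6, -3)


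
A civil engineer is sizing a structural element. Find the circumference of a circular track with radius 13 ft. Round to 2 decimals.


Shape: circle
Radius r = 13 ft
Formula: C = 2 * pi * r
C = 2 * pi * 13
C = 26 * pi
C = 81.68
81.68 ft


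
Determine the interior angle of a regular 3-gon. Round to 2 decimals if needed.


Shape: regular triangle (3 sides)
Formula: interior angle = (n - 2) * 180 / n
(n - 2) = 1
(n - 2) * 180 = 180
angle = 180 / 3
angle = 60
60 degrees


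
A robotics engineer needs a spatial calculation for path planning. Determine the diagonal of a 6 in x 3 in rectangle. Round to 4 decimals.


Shape: rectangle (diagonal via Pythagoras)
Sides: 6 in and 3 in
Formula: d = sqrt(l^2 + w^2)
l^2 = 36, w^2 = 9
l^2 + w^2 = 45
d = sqrt(45)
d = 6.7082
6.7082 in


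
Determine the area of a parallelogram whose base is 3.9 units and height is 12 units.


Shape: parallelogram
Base b = 3.9 units, Height h = 12 units
Formula: A = b * h
A = 3.9 * 12
A = 46.8
46.8 units^2


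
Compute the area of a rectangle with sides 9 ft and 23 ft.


Shape: rectangle
Length l = 9 ft, Width w = 23 ft
Formula: A = l * w
A = 9 * 23
A = 207
207 ft^2


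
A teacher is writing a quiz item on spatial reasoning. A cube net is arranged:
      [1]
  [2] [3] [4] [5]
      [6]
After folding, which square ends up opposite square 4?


Net: cross layout. Take square 3 as the base (bottom).
Fold the four squares in the horizontal row up around 3: 2 -> left, 4 -> right, 5 wraps to the top.
Fold 1 and 6 up from 3: 1 -> back, 6 -> front.
Opposite pairs are therefore: (1, 6), (2, 4), (3, 5).
Face 4 is opposite face 2.
face 2


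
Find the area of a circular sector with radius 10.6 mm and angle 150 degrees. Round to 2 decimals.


Shape: circular sector
Radius r = 10.6 mm, Angle = 150 degrees
Formula: A = (angle/360) * pi * r^2
r^2 = 112.36
Fraction of circle = 150/360
A = (150/360) * pi * 112.36
A = 46.816667 * pi
A = 147.08
147.08 mm^2


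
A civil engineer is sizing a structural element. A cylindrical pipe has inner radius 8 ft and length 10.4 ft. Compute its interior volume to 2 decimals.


Shape: cylinder
Radius r = 8 ft, Height h = 10.4 ft
Formula: V = pi * r^2 * h
r^2 = 64
V = pi * 64 * 10.4
V = 665.6 * pi
V = 2091.04
2091.04 ft^3


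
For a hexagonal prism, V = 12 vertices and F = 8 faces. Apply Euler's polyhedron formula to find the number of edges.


Polyhedron: hexagonal prism
Euler's formula for convex polyhedra: V - E + F = 2
Given: V = 12 vertices and F = 8 faces
Solve for E:
E = V + F - 2 = 12 + 8 - 2 = 18
18 edges


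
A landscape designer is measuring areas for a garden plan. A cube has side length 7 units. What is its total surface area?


Shape: cube
Side s = 7 units
A cube has 6 square faces.
Formula: SA = 6 * s^2
s^2 = 49
SA = 6 * 49
SA = 294
294 units^2


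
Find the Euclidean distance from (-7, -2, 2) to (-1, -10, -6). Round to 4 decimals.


3D distance between two points
P1 = (-7, -2, 2), P2 = (-1, -10, -6)
Formula: d = sqrt((x2-x1)^2 + (y2-y1)^2 + (z2-z1)^2)
dx = -1 - -7 = 6
dy = -10 - -2 = -8
dz = -6 - 2 = -8
dx^2 + dy^2 + dz^2 = 36 + 64 + 64 = 164
d = sqrt(164)
d = 12.8062
12.8062 units


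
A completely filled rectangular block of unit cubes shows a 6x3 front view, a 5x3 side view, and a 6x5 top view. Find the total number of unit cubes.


Orthographic views of a solid rectangular block:
Front view 6 x 3 -> length = 6, height = 3
Side view 5 x 3 -> width = 5, height = 3 (consistent)
Top view 6 x 5 -> confirms length = 6, width = 5
The block is 6 x 5 x 3.
Total unit cubes = 6 * 5 * 3 = 90
90 unit cubes


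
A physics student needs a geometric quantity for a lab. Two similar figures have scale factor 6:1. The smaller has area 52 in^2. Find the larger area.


Linear scale factor k = 6
Original area = 52 in^2
Rule: under a linear scaling by k, areas scale by k^2.
k^2 = 6^2 = 36
New area = 52 * 36
New area = 1872
1872 in^2


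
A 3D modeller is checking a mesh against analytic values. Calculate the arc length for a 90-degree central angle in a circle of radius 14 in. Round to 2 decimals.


Shape: circular arc
Radius r = 14 in, Angle = 90 degrees
Formula: L = (angle/360) * 2 * pi * r
2 * pi * r = 28 * pi
L = (90/360) * 28 * pi
L = 7 * pi
L = 21.99
21.99 in


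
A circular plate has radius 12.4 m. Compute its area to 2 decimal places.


Shape: circle
Radius r = 12.4 m
Formula: A = pi * r^2
r^2 = 12.4^2 = 153.76
A = pi * 153.76
A = 483.05
483.05 m^2


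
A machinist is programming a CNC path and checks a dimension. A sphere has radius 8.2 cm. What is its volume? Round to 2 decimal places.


Shape: sphere
Radius r = 8.2 cm
Formula: V = (4/3) * pi * r^3
r^3 = 551.368
(4/3) * 551.368 = 735.157333
V = 735.157333 * pi
V = 2309.56
2309.56 cm^3


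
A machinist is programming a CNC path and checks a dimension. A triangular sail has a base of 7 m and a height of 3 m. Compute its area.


Shape: triangle
Base b = 7 m, Height h = 3 m
Formula: A = (1/2) * b * h
A = 0.5 * 7 * 3
A = 0.5 * 21
A = 10.5
10.5 m^2


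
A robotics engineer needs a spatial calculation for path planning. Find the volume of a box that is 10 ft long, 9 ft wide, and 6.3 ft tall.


Shape: rectangular prism
l = 10 ft, w = 9 ft, h = 6.3 ft
Formula: V = l * w * h
V = 10 * 9 * 6.3
V = 90 * 6.3
V = 567
567 ft^3


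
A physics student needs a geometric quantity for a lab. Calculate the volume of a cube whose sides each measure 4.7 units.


Shape: cube
Side s = 4.7 units
Formula: V = s^3
V = 4.7 * 4.7 * 4.7
V = 22.09 * 4.7
V = 103.823
103.823 units^3


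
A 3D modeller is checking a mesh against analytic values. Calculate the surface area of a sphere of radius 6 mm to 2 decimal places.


Shape: sphere
Radius r = 6 mm
Formula: SA = 4 * pi * r^2
r^2 = 36
SA = 4 * pi * 36
SA = 144 * pi
SA = 452.39
452.39 mm^2


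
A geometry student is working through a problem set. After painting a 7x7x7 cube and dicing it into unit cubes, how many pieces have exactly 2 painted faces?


Large cube: 7 x 7 x 7, cut into unit cubes.
n = 7, so n - 2 = 5
Cubes with 2 painted faces lie along the edges, excluding corners.
A cube has 12 edges; each contributes (n - 2) = 5 such cubes.
Count = 12 * 5 = 60
60 unit cubes


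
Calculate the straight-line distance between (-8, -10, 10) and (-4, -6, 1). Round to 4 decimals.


3D distance between two points
P1 = (-8, -10, 10), P2 = (-4, -6, 1)
Formula: d = sqrt((x2-x1)^2 + (y2-y1)^2 + (z2-z1)^2)
dx = -4 - -8 = 4
dy = -6 - -10 = 4
dz = 1 - 10 = -9
dx^2 + dy^2 + dz^2 = 16 + 16 + 81 = 113
d = sqrt(113)
d = 10.6301
10.6301 units


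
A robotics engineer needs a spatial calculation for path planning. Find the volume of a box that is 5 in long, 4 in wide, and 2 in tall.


Shape: rectangular prism
l = 5 in, w = 4 in, h = 2 in
Formula: V = l * w * h
V = 5 * 4 * 2
V = 20 * 2
V = 40
40 in^3


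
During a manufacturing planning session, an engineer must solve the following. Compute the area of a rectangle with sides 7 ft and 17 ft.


Shape: rectangle
Length l = 7 ft, Width w = 17 ft
Formula: A = l * w
A = 7 * 17
A = 119
119 ft^2


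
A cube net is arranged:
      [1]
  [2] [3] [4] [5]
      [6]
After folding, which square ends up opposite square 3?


Net: cross layout. Take square 3 as the base (bottom).
Fold the four squares in the horizontal row up around 3: 2 -> left, 4 -> right, 5 wraps to the top.
Fold 1 and 6 up from 3: 1 -> back, 6 -> front.
Opposite pairs are therefore: (1, 6), (2, 4), (3, 5).
Face 3 is opposite face 5.
face 5


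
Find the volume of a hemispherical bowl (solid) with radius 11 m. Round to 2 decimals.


Shape: hemisphere (half of a sphere)
Radius r = 11 m
Formula: V = (1/2) * (4/3) * pi * r^3 = (2/3) * pi * r^3
r^3 = 1331
(2/3) * 1331 = 887.333333
V = 887.333333 * pi
V = 2787.64
2787.64 m^3


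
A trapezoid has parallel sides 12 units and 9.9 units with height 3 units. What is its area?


Shape: trapezoid
Parallel sides a = 12 units, b = 9.9 units; Height h = 3 units
Formula: A = (a + b) * h / 2
a + b = 12 + 9.9 = 21.9
A = 21.9 * 3 / 2
A = 65.7 / 2
A = 32.85
32.85 units^2


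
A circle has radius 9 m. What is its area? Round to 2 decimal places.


Shape: circle
Radius r = 9 m
Formula: A = pi * r^2
r^2 = 9^2 = 81
A = pi * 81
A = 254.47
254.47 m^2


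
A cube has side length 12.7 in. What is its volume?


Shape: cube
Side s = 12.7 in
Formula: V = s^3
V = 12.7 * 12.7 * 12.7
V = 161.29 * 12.7
V = 2048.383
2048.383 in^3


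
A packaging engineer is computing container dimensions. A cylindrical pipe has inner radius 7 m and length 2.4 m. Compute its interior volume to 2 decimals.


Shape: cylinder
Radius r = 7 m, Height h = 2.4 m
Formula: V = pi * r^2 * h
r^2 = 49
V = pi * 49 * 2.4
V = 117.6 * pi
V = 369.45
369.45 m^3


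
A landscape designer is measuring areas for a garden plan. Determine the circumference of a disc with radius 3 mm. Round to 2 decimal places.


Shape: circle
Radius r = 3 mm
Formula: C = 2 * pi * r
C = 2 * pi * 3
C = 6 * pi
C = 18.85
18.85 mm


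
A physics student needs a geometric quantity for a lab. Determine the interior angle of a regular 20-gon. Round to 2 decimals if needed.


Shape: regular icosagon (20 sides)
Formula: interior angle = (n - 2) * 180 / n
(n - 2) = 18
(n - 2) * 180 = 3240
angle = 3240 / 20
angle = 162
162 degrees


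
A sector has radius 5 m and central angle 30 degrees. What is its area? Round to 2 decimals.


Shape: circular sector
Radius r = 5 m, Angle = 30 degrees
Formula: A = (angle/360) * pi * r^2
r^2 = 25
Fraction of circle = 30/360
A = (30/360) * pi * 25
A = 2.083333 * pi
A = 6.54
6.54 m^2


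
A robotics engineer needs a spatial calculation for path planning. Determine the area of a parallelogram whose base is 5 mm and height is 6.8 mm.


Shape: parallelogram
Base b = 5 mm, Height h = 6.8 mm
Formula: A = b * h
A = 5 * 6.8
A = 34
34 mm^2


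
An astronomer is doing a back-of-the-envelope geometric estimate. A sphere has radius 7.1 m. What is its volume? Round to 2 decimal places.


Shape: sphere
Radius r = 7.1 m
Formula: V = (4/3) * pi * r^3
r^3 = 357.911
(4/3) * 357.911 = 477.214667
V = 477.214667 * pi
V = 1499.21
1499.21 m^3


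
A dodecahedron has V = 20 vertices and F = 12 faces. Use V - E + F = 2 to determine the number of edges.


Polyhedron: dodecahedron
Euler's formula for convex polyhedra: V - E + F = 2
Given: V = 20 vertices and F = 12 faces
Solve for E:
E = V + F - 2 = 20 + 12 - 2 = 30
30 edges


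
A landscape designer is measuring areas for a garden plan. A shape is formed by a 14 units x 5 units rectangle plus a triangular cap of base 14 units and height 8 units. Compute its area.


Composite shape: rectangle + triangle
Rectangle area = 14 * 5 = 70
Triangle area = 0.5 * 14 * 8 = 56
Total = 70 + 56
Total = 126
126 units^2


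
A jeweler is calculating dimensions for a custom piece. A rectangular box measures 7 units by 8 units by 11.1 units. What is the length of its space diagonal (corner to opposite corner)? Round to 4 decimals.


Shape: rectangular box (space diagonal)
l = 7 units, w = 8 units, h = 11.1 units
Visualize: the diagonal of the base, then a right triangle with that diagonal and the height.
Formula: d = sqrt(l^2 + w^2 + h^2)
l^2 + w^2 + h^2 = 49 + 64 + 123.21 = 236.21
d = sqrt(236.21)
d = 15.3691
15.3691 units


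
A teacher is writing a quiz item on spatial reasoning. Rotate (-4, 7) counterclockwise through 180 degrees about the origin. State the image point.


Transformation: rotation about the origin
Original point: (-4, 7)
Rule for 180 deg: (x, y) -> (-x, -y)
Apply: (-4, 7) -> (4, -7)
(4, -7)


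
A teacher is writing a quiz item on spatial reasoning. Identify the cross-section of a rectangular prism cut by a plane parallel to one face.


Solid: rectangular prism
Cutting plane: parallel to one face
Visualize the intersection of the plane with the solid's surface.
The boundary of the cut region is a rectangle.
rectangle


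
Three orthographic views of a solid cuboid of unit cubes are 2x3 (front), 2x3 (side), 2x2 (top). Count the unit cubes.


Orthographic views of a solid rectangular block:
Front view 2 x 3 -> length = 2, height = 3
Side view 2 x 3 -> width = 2, height = 3 (consistent)
Top view 2 x 2 -> confirms length = 2, width = 2
The block is 2 x 2 x 3.
Total unit cubes = 2 * 2 * 3 = 12
12 unit cubes


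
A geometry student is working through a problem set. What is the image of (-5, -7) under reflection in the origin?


Transformation: reflection
Original point: (-5, -7)
Rule for reflection through the origin: (x, y) -> (-x, -y)
Apply: (-5, -7) -> (5, 7)
(5, 7)


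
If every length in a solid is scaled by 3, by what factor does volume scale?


Linear scale factor k = 3
Rule: under a linear scaling by k, volumes scale by k^3.
k^3 = 3 * 3 * 3
k^3 = 9 * 3
k^3 = 27
Volume scales by a factor of 27.
27 (dimensionless)


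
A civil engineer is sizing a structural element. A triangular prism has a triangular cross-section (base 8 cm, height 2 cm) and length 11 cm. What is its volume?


Shape: triangular prism
Triangle base = 8 cm, triangle height = 2 cm, prism length L = 11 cm
Formula: V = (1/2 * b * h_tri) * L
Cross-section area = 0.5 * 8 * 2 = 8
V = 8 * 11
V = 88
88 cm^3


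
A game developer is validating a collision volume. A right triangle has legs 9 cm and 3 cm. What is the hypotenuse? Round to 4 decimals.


Shape: right triangle
Legs a = 9 cm, b = 3 cm
Formula: c = sqrt(a^2 + b^2)
a^2 = 81, b^2 = 9
a^2 + b^2 = 90
c = sqrt(90)
c = 9.4868
9.4868 cm


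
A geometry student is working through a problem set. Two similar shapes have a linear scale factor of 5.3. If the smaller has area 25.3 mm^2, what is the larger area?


Linear scale factor k = 5.3
Original area = 25.3 mm^2
Rule: under a linear scaling by k, areas scale by k^2.
k^2 = 5.3^2 = 28.09
New area = 25.3 * 28.09
New area = 710.677
710.677 mm^2


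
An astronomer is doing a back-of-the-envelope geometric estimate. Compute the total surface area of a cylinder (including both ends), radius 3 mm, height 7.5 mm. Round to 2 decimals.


Shape: closed cylinder
Radius r = 3 mm, Height h = 7.5 mm
Formula: SA = 2*pi*r^2 + 2*pi*r*h = 2*pi*r*(r + h)
r + h = 10.5
2 * r * (r + h) = 2 * 3 * 10.5 = 63
SA = 63 * pi
SA = 197.92
197.92 mm^2


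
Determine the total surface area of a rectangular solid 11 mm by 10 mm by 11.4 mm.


Shape: rectangular prism
l = 11 mm, w = 10 mm, h = 11.4 mm
Formula: SA = 2(lw + lh + wh)
lw = 110, lh = 125.4, wh = 114
lw + lh + wh = 349.4
SA = 2 * 349.4
SA = 698.8
698.8 mm^2


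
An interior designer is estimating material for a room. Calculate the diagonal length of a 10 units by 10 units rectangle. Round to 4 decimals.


Shape: rectangle (diagonal via Pythagoras)
Sides: 10 units and 10 units
Formula: d = sqrt(l^2 + w^2)
l^2 = 100, w^2 = 100
l^2 + w^2 = 200
d = sqrt(200)
d = 14.1421
14.1421 units


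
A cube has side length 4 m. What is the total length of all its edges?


Shape: cube
Side s = 4 m
A cube has 12 edges, all equal.
Formula: total edge length = 12 * s
Total = 12 * 4
Total = 48
48 m


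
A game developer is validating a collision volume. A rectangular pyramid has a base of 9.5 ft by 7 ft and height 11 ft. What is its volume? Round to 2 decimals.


Shape: rectangular pyramid
Base: 9.5 ft x 7 ft, Height h = 11 ft
Formula: V = (1/3) * base_area * h
base_area = 9.5 * 7 = 66.5
base_area * h = 66.5 * 11 = 731.5
V = 731.5 / 3
V = 243.83
243.83 ft^3


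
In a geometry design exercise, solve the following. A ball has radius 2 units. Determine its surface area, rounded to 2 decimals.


Shape: sphere
Radius r = 2 units
Formula: SA = 4 * pi * r^2
r^2 = 4
SA = 4 * pi * 4
SA = 16 * pi
SA = 50.27
50.27 units^2


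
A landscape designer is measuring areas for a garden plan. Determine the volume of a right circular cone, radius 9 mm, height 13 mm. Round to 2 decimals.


Shape: cone
Radius r = 9 mm, Height h = 13 mm
Formula: V = (1/3) * pi * r^2 * h
r^2 = 81
pi * r^2 * h = pi * 81 * 13 = 1053 * pi
V = 1053 * pi / 3
V = 1102.7
1102.7 mm^3


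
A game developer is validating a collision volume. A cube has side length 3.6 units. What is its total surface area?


Shape: cube
Side s = 3.6 units
A cube has 6 square faces.
Formula: SA = 6 * s^2
s^2 = 12.96
SA = 6 * 12.96
SA = 77.76
77.76 units^2


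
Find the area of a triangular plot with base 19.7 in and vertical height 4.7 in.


Shape: triangle
Base b = 19.7 in, Height h = 4.7 in
Formula: A = (1/2) * b * h
A = 0.5 * 19.7 * 4.7
A = 0.5 * 92.59
A = 46.295
46.295 in^2


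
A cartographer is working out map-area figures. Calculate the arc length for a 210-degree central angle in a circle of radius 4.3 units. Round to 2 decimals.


Shape: circular arc
Radius r = 4.3 units, Angle = 210 degrees
Formula: L = (angle/360) * 2 * pi * r
2 * pi * r = 8.6 * pi
L = (210/360) * 8.6 * pi
L = 5.016667 * pi
L = 15.76
15.76 units


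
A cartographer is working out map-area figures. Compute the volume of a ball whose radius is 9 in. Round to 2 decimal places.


Shape: sphere
Radius r = 9 in
Formula: V = (4/3) * pi * r^3
r^3 = 729
(4/3) * 729 = 972
V = 972 * pi
V = 3053.63
3053.63 in^3


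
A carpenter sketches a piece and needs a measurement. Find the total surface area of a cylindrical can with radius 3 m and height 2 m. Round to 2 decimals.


Shape: closed cylinder
Radius r = 3 m, Height h = 2 m
Formula: SA = 2*pi*r^2 + 2*pi*r*h = 2*pi*r*(r + h)
r + h = 5
2 * r * (r + h) = 2 * 3 * 5 = 30
SA = 30 * pi
SA = 94.25
94.25 m^2


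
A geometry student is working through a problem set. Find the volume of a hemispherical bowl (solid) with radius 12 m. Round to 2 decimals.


Shape: hemisphere (half of a sphere)
Radius r = 12 m
Formula: V = (1/2) * (4/3) * pi * r^3 = (2/3) * pi * r^3
r^3 = 1728
(2/3) * 1728 = 1152
V = 1152 * pi
V = 3619.11
3619.11 m^3


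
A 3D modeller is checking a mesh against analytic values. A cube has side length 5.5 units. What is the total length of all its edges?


Shape: cube
Side s = 5.5 units
A cube has 12 edges, all equal.
Formula: total edge length = 12 * s
Total = 12 * 5.5
Total = 66
66 units


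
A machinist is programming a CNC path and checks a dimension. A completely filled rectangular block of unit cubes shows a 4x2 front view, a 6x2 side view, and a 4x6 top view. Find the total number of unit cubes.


Orthographic views of a solid rectangular block:
Front view 4 x 2 -> length = 4, height = 2
Side view 6 x 2 -> width = 6, height = 2 (consistent)
Top view 4 x 6 -> confirms length = 4, width = 6
The block is 4 x 6 x 2.
Total unit cubes = 4 * 6 * 2 = 48
48 unit cubes


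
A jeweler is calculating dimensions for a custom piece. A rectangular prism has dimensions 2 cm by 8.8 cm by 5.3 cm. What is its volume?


Shape: rectangular prism
l = 2 cm, w = 8.8 cm, h = 5.3 cm
Formula: V = l * w * h
V = 2 * 8.8 * 5.3
V = 17.6 * 5.3
V = 93.28
93.28 cm^3


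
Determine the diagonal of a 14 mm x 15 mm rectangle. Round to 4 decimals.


Shape: rectangle (diagonal via Pythagoras)
Sides: 14 mm and 15 mm
Formula: d = sqrt(l^2 + w^2)
l^2 = 196, w^2 = 225
l^2 + w^2 = 421
d = sqrt(421)
d = 20.5183
20.5183 mm


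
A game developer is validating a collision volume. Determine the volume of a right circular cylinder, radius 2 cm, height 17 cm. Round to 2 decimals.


Shape: cylinder
Radius r = 2 cm, Height h = 17 cm
Formula: V = pi * r^2 * h
r^2 = 4
V = pi * 4 * 17
V = 68 * pi
V = 213.63
213.63 cm^3


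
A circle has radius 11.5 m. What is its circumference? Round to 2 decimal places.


Shape: circle
Radius r = 11.5 m
Formula: C = 2 * pi * r
C = 2 * pi * 11.5
C = 23 * pi
C = 72.26
72.26 m


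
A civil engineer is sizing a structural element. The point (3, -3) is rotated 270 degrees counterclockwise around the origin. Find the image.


Transformation: rotation about the origin
Original point: (3, -3)
Rule for 270 deg counterclockwise: (x, y) -> (y, -x)
Apply: (3, -3) -> (-3, -3)
(-3, -3)


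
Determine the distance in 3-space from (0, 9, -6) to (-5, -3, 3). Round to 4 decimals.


3D distance between two points
P1 = (0, 9, -6), P2 = (-5, -3, 3)
Formula: d = sqrt((x2-x1)^2 + (y2-y1)^2 + (z2-z1)^2)
dx = -5 - 0 = -5
dy = -3 - 9 = -12
dz = 3 - -6 = 9
dx^2 + dy^2 + dz^2 = 25 + 144 + 81 = 250
d = sqrt(250)
d = 15.8114
15.8114 units


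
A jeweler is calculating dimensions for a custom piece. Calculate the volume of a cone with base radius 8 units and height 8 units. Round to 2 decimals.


Shape: cone
Radius r = 8 units, Height h = 8 units
Formula: V = (1/3) * pi * r^2 * h
r^2 = 64
pi * r^2 * h = pi * 64 * 8 = 512 * pi
V = 512 * pi / 3
V = 536.17
536.17 units^3


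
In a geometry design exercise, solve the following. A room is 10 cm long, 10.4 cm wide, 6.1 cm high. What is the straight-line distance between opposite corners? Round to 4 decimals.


Shape: rectangular box (space diagonal)
l = 10 cm, w = 10.4 cm, h = 6.1 cm
Visualize: the diagonal of the base, then a right triangle with that diagonal and the height.
Formula: d = sqrt(l^2 + w^2 + h^2)
l^2 + w^2 + h^2 = 100 + 108.16 + 37.21 = 245.37
d = sqrt(245.37)
d = 15.6643
15.6643 cm


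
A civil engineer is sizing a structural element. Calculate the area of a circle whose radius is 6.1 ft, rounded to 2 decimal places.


Shape: circle
Radius r = 6.1 ft
Formula: A = pi * r^2
r^2 = 6.1^2 = 37.21
A = pi * 37.21
A = 116.9
116.9 ft^2


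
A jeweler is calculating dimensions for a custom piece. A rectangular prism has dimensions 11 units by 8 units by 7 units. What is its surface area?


Shape: rectangular prism
l = 11 units, w = 8 units, h = 7 units
Formula: SA = 2(lw + lh + wh)
lw = 88, lh = 77, wh = 56
lw + lh + wh = 221
SA = 2 * 221
SA = 442
442 units^2


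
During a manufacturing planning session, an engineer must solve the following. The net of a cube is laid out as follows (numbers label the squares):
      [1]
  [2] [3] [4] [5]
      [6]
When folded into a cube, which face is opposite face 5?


Net: cross layout. Take square 3 as the base (bottom).
Fold the four squares in the horizontal row up around 3: 2 -> left, 4 -> right, 5 wraps to the top.
Fold 1 and 6 up from 3: 1 -> back, 6 -> front.
Opposite pairs are therefore: (1, 6), (2, 4), (3, 5).
Face 5 is opposite face 3.
face 3


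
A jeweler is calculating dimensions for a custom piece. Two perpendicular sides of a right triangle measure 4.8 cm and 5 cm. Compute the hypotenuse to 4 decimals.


Shape: right triangle
Legs a = 4.8 cm, b = 5 cm
Formula: c = sqrt(a^2 + b^2)
a^2 = 23.04, b^2 = 25
a^2 + b^2 = 48.04
c = sqrt(48.04)
c = 6.9311
6.9311 cm


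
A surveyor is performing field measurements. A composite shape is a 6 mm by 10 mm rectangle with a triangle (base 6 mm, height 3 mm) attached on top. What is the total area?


Composite shape: rectangle + triangle
Rectangle area = 6 * 10 = 60
Triangle area = 0.5 * 6 * 3 = 9
Total = 60 + 9
Total = 69
69 mm^2


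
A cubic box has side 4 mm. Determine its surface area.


Shape: cube
Side s = 4 mm
A cube has 6 square faces.
Formula: SA = 6 * s^2
s^2 = 16
SA = 6 * 16
SA = 96
96 mm^2


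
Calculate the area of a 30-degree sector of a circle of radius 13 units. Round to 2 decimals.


Shape: circular sector
Radius r = 13 units, Angle = 30 degrees
Formula: A = (angle/360) * pi * r^2
r^2 = 169
Fraction of circle = 30/360
A = (30/360) * pi * 169
A = 14.083333 * pi
A = 44.24
44.24 units^2


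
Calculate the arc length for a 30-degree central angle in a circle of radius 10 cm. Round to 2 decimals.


Shape: circular arc
Radius r = 10 cm, Angle = 30 degrees
Formula: L = (angle/360) * 2 * pi * r
2 * pi * r = 20 * pi
L = (30/360) * 20 * pi
L = 1.666667 * pi
L = 5.24
5.24 cm


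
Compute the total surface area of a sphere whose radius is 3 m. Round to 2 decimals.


Shape: sphere
Radius r = 3 m
Formula: SA = 4 * pi * r^2
r^2 = 9
SA = 4 * pi * 9
SA = 36 * pi
SA = 113.1
113.1 m^2


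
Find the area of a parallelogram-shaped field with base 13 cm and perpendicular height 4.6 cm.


Shape: parallelogram
Base b = 13 cm, Height h = 4.6 cm
Formula: A = b * h
A = 13 * 4.6
A = 59.8
59.8 cm^2


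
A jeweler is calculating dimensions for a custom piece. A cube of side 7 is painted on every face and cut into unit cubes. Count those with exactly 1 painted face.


Large cube: 7 x 7 x 7, cut into unit cubes.
n = 7, so n - 2 = 5
Cubes with 1 painted face lie in the interior of each face.
A cube has 6 faces; each contributes (n - 2)^2 = 25 such cubes.
Count = 6 * 25 = 150
150 unit cubes


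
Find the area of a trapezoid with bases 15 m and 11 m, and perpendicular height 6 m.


Shape: trapezoid
Parallel sides a = 15 m, b = 11 m; Height h = 6 m
Formula: A = (a + b) * h / 2
a + b = 15 + 11 = 26
A = 26 * 6 / 2
A = 156 / 2
A = 78
78 m^2


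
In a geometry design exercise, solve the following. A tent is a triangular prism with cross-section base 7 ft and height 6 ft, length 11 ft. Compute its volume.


Shape: triangular prism
Triangle base = 7 ft, triangle height = 6 ft, prism length L = 11 ft
Formula: V = (1/2 * b * h_tri) * L
Cross-section area = 0.5 * 7 * 6 = 21
V = 21 * 11
V = 231
231 ft^3


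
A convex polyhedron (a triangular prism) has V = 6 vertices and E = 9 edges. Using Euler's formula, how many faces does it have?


Polyhedron: triangular prism
Euler's formula for convex polyhedra: V - E + F = 2
Given: V = 6 vertices and E = 9 edges
Solve for F:
F = 2 + E - V = 2 + 9 - 6 = 5
5 faces


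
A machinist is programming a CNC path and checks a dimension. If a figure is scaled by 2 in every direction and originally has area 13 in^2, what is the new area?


Linear scale factor k = 2
Original area = 13 in^2
Rule: under a linear scaling by k, areas scale by k^2.
k^2 = 2^2 = 4
New area = 13 * 4
New area = 52
52 in^2


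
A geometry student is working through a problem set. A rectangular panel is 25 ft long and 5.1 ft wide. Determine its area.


Shape: rectangle
Length l = 25 ft, Width w = 5.1 ft
Formula: A = l * w
A = 25 * 5.1
A = 127.5
127.5 ft^2


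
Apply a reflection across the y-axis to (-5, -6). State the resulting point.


Transformation: reflection
Original point: (-5, -6)
Rule for reflection over the y-axis: (x, y) -> (-x, y)
Apply: (-5, -6) -> (5, -6)
(5, -6)


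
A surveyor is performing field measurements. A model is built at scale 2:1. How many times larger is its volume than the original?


Linear scale factor k = 2
Rule: under a linear scaling by k, volumes scale by k^3.
k^3 = 2 * 2 * 2
k^3 = 4 * 2
k^3 = 8
Volume scales by a factor of 8.
8 (dimensionless)


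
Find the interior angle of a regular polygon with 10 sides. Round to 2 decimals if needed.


Shape: regular decagon (10 sides)
Formula: interior angle = (n - 2) * 180 / n
(n - 2) = 8
(n - 2) * 180 = 1440
angle = 1440 / 10
angle = 144
144 degrees


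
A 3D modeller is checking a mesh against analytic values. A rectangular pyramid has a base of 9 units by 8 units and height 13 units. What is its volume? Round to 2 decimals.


Shape: rectangular pyramid
Base: 9 units x 8 units, Height h = 13 units
Formula: V = (1/3) * base_area * h
base_area = 9 * 8 = 72
base_area * h = 72 * 13 = 936
V = 936 / 3
V = 312
312 units^3


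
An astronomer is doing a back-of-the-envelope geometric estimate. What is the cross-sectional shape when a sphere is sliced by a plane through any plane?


Solid: sphere
Cutting plane: through any plane
Visualize the intersection of the plane with the solid's surface.
The boundary of the cut region is a circle.
circle


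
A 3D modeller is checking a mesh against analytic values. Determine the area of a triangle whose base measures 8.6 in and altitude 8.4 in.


Shape: triangle
Base b = 8.6 in, Height h = 8.4 in
Formula: A = (1/2) * b * h
A = 0.5 * 8.6 * 8.4
A = 0.5 * 72.24
A = 36.12
36.12 in^2


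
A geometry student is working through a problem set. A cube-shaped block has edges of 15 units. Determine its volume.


Shape: cube
Side s = 15 units
Formula: V = s^3
V = 15 * 15 * 15
V = 225 * 15
V = 3375
3375 units^3


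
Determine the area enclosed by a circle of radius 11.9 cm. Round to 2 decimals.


Shape: circle
Radius r = 11.9 cm
Formula: A = pi * r^2
r^2 = 11.9^2 = 141.61
A = pi * 141.61
A = 444.88
444.88 cm^2


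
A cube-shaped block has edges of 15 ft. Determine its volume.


Shape: cube
Side s = 15 ft
Formula: V = s^3
V = 15 * 15 * 15
V = 225 * 15
V = 3375
3375 ft^3


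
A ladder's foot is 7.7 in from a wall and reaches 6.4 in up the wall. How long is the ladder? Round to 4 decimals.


Shape: right triangle
Legs a = 7.7 in, b = 6.4 in
Formula: c = sqrt(a^2 + b^2)
a^2 = 59.29, b^2 = 40.96
a^2 + b^2 = 100.25
c = sqrt(100.25)
c = 10.0125
10.0125 in


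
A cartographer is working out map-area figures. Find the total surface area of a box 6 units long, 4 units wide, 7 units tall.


Shape: rectangular prism
l = 6 units, w = 4 units, h = 7 units
Formula: SA = 2(lw + lh + wh)
lw = 24, lh = 42, wh = 28
lw + lh + wh = 94
SA = 2 * 94
SA = 188
188 units^2


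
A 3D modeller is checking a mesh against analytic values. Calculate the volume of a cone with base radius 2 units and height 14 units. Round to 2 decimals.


Shape: cone
Radius r = 2 units, Height h = 14 units
Formula: V = (1/3) * pi * r^2 * h
r^2 = 4
pi * r^2 * h = pi * 4 * 14 = 56 * pi
V = 56 * pi / 3
V = 58.64
58.64 units^3


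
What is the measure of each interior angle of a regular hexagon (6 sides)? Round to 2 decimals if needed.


Shape: regular hexagon (6 sides)
Formula: interior angle = (n - 2) * 180 / n
(n - 2) = 4
(n - 2) * 180 = 720
angle = 720 / 6
angle = 120
120 degrees


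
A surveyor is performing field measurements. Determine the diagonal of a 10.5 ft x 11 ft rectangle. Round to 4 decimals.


Shape: rectangle (diagonal via Pythagoras)
Sides: 10.5 ft and 11 ft
Formula: d = sqrt(l^2 + w^2)
l^2 = 110.25, w^2 = 121
l^2 + w^2 = 231.25
d = sqrt(231.25)
d = 15.2069
15.2069 ft


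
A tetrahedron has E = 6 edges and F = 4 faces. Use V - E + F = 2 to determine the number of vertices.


Polyhedron: tetrahedron
Euler's formula for convex polyhedra: V - E + F = 2
Given: E = 6 edges and F = 4 faces
Solve for V:
V = 2 + E - F = 2 + 6 - 4 = 4
4 vertices


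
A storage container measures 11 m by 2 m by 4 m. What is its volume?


Shape: rectangular prism
l = 11 m, w = 2 m, h = 4 m
Formula: V = l * w * h
V = 11 * 2 * 4
V = 22 * 4
V = 88
88 m^3


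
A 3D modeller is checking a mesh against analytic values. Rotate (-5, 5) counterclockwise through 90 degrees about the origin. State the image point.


Transformation: rotation about the origin
Original point: (-5, 5)
Rule for 90 deg counterclockwise: (x, y) -> (-y, x)
Apply: (-5, 5) -> (-5, -5)
(-5, -5)


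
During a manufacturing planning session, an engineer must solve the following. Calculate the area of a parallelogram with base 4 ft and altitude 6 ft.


Shape: parallelogram
Base b = 4 ft, Height h = 6 ft
Formula: A = b * h
A = 4 * 6
A = 24
24 ft^2


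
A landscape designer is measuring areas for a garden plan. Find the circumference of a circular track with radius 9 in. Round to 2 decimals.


Shape: circle
Radius r = 9 in
Formula: C = 2 * pi * r
C = 2 * pi * 9
C = 18 * pi
C = 56.55
56.55 in


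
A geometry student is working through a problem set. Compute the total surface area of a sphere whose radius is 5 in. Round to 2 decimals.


Shape: sphere
Radius r = 5 in
Formula: SA = 4 * pi * r^2
r^2 = 25
SA = 4 * pi * 25
SA = 100 * pi
SA = 314.16
314.16 in^2


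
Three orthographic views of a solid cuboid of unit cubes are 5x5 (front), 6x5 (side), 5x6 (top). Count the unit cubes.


Orthographic views of a solid rectangular block:
Front view 5 x 5 -> length = 5, height = 5
Side view 6 x 5 -> width = 6, height = 5 (consistent)
Top view 5 x 6 -> confirms length = 5, width = 6
The block is 5 x 6 x 5.
Total unit cubes = 5 * 6 * 5 = 150
150 unit cubes


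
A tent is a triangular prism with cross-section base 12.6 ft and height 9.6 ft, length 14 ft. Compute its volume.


Shape: triangular prism
Triangle base = 12.6 ft, triangle height = 9.6 ft, prism length L = 14 ft
Formula: V = (1/2 * b * h_tri) * L
Cross-section area = 0.5 * 12.6 * 9.6 = 60.48
V = 60.48 * 14
V = 846.72
846.72 ft^3


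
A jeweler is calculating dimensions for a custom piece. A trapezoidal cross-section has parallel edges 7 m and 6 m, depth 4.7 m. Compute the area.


Shape: trapezoid
Parallel sides a = 7 m, b = 6 m; Height h = 4.7 m
Formula: A = (a + b) * h / 2
a + b = 7 + 6 = 13
A = 13 * 4.7 / 2
A = 61.1 / 2
A = 30.55
30.55 m^2


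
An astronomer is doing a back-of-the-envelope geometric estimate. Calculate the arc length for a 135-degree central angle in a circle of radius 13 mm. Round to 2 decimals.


Shape: circular arc
Radius r = 13 mm, Angle = 135 degrees
Formula: L = (angle/360) * 2 * pi * r
2 * pi * r = 26 * pi
L = (135/360) * 26 * pi
L = 9.75 * pi
L = 30.63
30.63 mm


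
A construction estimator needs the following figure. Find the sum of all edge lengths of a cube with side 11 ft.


Shape: cube
Side s = 11 ft
A cube has 12 edges, all equal.
Formula: total edge length = 12 * s
Total = 12 * 11
Total = 132
132 ft


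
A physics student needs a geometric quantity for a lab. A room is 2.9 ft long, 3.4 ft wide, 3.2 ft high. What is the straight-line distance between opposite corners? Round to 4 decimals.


Shape: rectangular box (space diagonal)
l = 2.9 ft, w = 3.4 ft, h = 3.2 ft
Visualize: the diagonal of the base, then a right triangle with that diagonal and the height.
Formula: d = sqrt(l^2 + w^2 + h^2)
l^2 + w^2 + h^2 = 8.41 + 11.56 + 10.24 = 30.21
d = sqrt(30.21)
d = 5.4964
5.4964 ft


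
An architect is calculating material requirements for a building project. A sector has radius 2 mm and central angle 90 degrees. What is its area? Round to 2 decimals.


Shape: circular sector
Radius r = 2 mm, Angle = 90 degrees
Formula: A = (angle/360) * pi * r^2
r^2 = 4
Fraction of circle = 90/360
A = (90/360) * pi * 4
A = 1 * pi
A = 3.14
3.14 mm^2


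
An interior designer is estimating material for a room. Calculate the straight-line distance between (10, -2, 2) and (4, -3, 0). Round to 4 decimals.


3D distance between two points
P1 = (10, -2, 2), P2 = (4, -3, 0)
Formula: d = sqrt((x2-x1)^2 + (y2-y1)^2 + (z2-z1)^2)
dx = 4 - 10 = -6
dy = -3 - -2 = -1
dz = 0 - 2 = -2
dx^2 + dy^2 + dz^2 = 36 + 1 + 4 = 41
d = sqrt(41)
d = 6.4031
6.4031 units


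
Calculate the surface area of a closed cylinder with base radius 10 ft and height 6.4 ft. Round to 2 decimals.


Shape: closed cylinder
Radius r = 10 ft, Height h = 6.4 ft
Formula: SA = 2*pi*r^2 + 2*pi*r*h = 2*pi*r*(r + h)
r + h = 16.4
2 * r * (r + h) = 2 * 10 * 16.4 = 328
SA = 328 * pi
SA = 1030.44
1030.44 ft^2


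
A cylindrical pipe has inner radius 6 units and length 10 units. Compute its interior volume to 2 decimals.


Shape: cylinder
Radius r = 6 units, Height h = 10 units
Formula: V = pi * r^2 * h
r^2 = 36
V = pi * 36 * 10
V = 360 * pi
V = 1130.97
1130.97 units^3


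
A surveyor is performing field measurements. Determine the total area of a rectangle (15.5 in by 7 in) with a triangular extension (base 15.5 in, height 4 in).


Composite shape: rectangle + triangle
Rectangle area = 15.5 * 7 = 108.5
Triangle area = 0.5 * 15.5 * 4 = 31
Total = 108.5 + 31
Total = 139.5
139.5 in^2


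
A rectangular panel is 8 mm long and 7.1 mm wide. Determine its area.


Shape: rectangle
Length l = 8 mm, Width w = 7.1 mm
Formula: A = l * w
A = 8 * 7.1
A = 56.8
56.8 mm^2


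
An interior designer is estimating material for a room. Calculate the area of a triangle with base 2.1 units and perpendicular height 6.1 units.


Shape: triangle
Base b = 2.1 units, Height h = 6.1 units
Formula: A = (1/2) * b * h
A = 0.5 * 2.1 * 6.1
A = 0.5 * 12.81
A = 6.405
6.405 units^2


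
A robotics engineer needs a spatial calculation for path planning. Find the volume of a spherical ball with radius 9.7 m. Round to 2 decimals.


Shape: sphere
Radius r = 9.7 m
Formula: V = (4/3) * pi * r^3
r^3 = 912.673
(4/3) * 912.673 = 1216.897333
V = 1216.897333 * pi
V = 3823
3823 m^3


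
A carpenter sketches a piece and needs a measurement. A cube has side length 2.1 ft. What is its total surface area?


Shape: cube
Side s = 2.1 ft
A cube has 6 square faces.
Formula: SA = 6 * s^2
s^2 = 4.41
SA = 6 * 4.41
SA = 26.46
26.46 ft^2


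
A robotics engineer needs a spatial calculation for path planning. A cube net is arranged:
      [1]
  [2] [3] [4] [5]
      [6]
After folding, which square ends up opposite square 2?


Net: cross layout. Take square 3 as the base (bottom).
Fold the four squares in the horizontal row up around 3: 2 -> left, 4 -> right, 5 wraps to the top.
Fold 1 and 6 up from 3: 1 -> back, 6 -> front.
Opposite pairs are therefore: (1, 6), (2, 4), (3, 5).
Face 2 is opposite face 4.
face 4


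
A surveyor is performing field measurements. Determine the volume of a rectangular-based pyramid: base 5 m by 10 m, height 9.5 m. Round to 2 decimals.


Shape: rectangular pyramid
Base: 5 m x 10 m, Height h = 9.5 m
Formula: V = (1/3) * base_area * h
base_area = 5 * 10 = 50
base_area * h = 50 * 9.5 = 475
V = 475 / 3
V = 158.33
158.33 m^3


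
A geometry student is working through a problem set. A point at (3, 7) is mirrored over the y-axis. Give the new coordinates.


Transformation: reflection
Original point: (3, 7)
Rule for reflection over the y-axis: (x, y) -> (-x, y)
Apply: (3, 7) -> (-3, 7)
(-3, 7)


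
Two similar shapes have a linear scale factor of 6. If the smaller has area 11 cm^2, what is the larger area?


Linear scale factor k = 6
Original area = 11 cm^2
Rule: under a linear scaling by k, areas scale by k^2.
k^2 = 6^2 = 36
New area = 11 * 36
New area = 396
396 cm^2


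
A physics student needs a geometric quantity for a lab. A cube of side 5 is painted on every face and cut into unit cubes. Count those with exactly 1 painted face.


Large cube: 5 x 5 x 5, cut into unit cubes.
n = 5, so n - 2 = 3
Cubes with 1 painted face lie in the interior of each face.
A cube has 6 faces; each contributes (n - 2)^2 = 9 such cubes.
Count = 6 * 9 = 54
54 unit cubes


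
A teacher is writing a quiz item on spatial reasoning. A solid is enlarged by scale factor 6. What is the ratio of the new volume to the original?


Linear scale factor k = 6
Rule: under a linear scaling by k, volumes scale by k^3.
k^3 = 6 * 6 * 6
k^3 = 36 * 6
k^3 = 216
Volume scales by a factor of 216.
216 (dimensionless)


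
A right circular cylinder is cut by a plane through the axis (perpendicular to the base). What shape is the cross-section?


Solid: right circular cylinder
Cutting plane: through the axis (perpendicular to the base)
Visualize the intersection of the plane with the solid's surface.
The boundary of the cut region is a rectangle.
rectangle
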